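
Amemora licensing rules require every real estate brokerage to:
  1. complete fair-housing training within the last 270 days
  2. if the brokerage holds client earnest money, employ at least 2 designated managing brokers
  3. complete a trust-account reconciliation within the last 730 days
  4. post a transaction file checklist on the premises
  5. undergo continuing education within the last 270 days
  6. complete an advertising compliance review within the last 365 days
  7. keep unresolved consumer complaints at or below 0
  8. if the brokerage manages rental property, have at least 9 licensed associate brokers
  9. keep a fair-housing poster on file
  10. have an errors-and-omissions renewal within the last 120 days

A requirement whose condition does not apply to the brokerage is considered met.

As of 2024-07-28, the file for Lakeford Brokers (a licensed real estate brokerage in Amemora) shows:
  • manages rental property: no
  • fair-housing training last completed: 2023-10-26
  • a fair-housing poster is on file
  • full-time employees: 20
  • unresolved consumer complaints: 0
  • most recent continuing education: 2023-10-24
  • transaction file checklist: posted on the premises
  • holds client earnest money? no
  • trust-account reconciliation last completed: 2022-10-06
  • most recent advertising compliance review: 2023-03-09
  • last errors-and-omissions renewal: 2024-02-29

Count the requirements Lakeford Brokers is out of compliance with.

4

1. fair-housing training 276 days ago vs limit 270 → not met
2. condition 'holds client earnest money' does not hold → requirement n/a → met
3. trust-account reconciliation 661 days ago vs limit 730 → met
4. transaction file checklist present → met
5. continuing education 278 days ago vs limit 270 → not met
6. advertising compliance review 507 days ago vs limit 365 → not met
7. unresolved consumer complaints 0 ≤ 0 → met
8. condition 'manages rental property' does not hold → requirement n/a → met
9. fair-housing poster present → met
10. errors-and-omissions renewal 150 days ago vs limit 120 → not met
Not met: 4 of 10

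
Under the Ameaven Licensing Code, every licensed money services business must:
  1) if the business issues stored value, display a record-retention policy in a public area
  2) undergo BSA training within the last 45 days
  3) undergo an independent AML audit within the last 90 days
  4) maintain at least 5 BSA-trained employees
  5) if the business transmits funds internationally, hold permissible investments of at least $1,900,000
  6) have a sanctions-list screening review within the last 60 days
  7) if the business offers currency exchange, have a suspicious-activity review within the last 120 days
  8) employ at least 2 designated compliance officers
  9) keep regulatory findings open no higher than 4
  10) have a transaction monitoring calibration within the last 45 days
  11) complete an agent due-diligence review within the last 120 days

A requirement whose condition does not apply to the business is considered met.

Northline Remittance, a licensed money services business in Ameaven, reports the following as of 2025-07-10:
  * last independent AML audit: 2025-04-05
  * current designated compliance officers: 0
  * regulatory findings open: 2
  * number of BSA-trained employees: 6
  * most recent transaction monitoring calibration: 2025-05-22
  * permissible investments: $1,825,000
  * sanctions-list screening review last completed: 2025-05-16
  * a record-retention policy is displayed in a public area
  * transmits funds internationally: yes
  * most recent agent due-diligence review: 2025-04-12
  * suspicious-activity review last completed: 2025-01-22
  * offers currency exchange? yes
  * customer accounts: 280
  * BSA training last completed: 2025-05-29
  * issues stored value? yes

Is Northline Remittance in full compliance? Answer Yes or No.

No

1. condition 'issues stored value' holds; record-retention policy present → met
2. BSA training 42 days ago vs limit 45 → met
3. independent AML audit 96 days ago vs limit 90 → not met
4. BSA-trained employees 6 ≥ 5 → met
5. condition 'transmits funds internationally' holds; permissible investments $1,825,000 < $1,900,000 → not met
6. sanctions-list screening review 55 days ago vs limit 60 → met
7. condition 'offers currency exchange' holds; suspicious-activity review 169 days ago vs limit 120 → not met
8. designated compliance officers 0 < 2 → not met
9. regulatory findings open 2 ≤ 4 → met
10. transaction monitoring calibration 49 days ago vs limit 45 → not met
11. agent due-diligence review 89 days ago vs limit 120 → met
Not met: 3, 5, 7, 8, 10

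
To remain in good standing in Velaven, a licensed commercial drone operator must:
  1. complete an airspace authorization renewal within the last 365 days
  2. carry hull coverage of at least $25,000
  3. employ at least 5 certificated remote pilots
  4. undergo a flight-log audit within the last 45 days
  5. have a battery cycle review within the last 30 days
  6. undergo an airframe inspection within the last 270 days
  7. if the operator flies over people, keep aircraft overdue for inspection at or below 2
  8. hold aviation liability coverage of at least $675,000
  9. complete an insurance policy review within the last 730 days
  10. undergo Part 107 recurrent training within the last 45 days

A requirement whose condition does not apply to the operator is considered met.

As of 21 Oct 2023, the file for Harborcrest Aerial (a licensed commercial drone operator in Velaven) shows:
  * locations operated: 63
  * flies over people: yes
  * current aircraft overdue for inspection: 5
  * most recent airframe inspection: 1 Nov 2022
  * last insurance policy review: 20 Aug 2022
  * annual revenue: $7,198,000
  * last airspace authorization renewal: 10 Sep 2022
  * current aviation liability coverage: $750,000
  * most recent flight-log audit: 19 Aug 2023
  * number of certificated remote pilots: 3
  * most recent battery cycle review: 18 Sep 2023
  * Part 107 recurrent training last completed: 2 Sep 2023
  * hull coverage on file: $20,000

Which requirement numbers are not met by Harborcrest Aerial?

1, 2, 3, 4, 5, 6, 7, 10

1. airspace authorization renewal 406 days ago vs limit 365 → not met
2. hull coverage $20,000 < $25,000 → not met
3. certificated remote pilots 3 < 5 → not met
4. flight-log audit 63 days ago vs limit 45 → not met
5. battery cycle review 33 days ago vs limit 30 → not met
6. airframe inspection 354 days ago vs limit 270 → not met
7. condition 'flies over people' holds; aircraft overdue for inspection 5 > 2 → not met
8. aviation liability coverage $750,000 ≥ $675,000 → met
9. insurance policy review 427 days ago vs limit 730 → met
10. Part 107 recurrent training 49 days ago vs limit 45 → not met
Not met: 1, 2, 3, 4, 5, 6, 7, 10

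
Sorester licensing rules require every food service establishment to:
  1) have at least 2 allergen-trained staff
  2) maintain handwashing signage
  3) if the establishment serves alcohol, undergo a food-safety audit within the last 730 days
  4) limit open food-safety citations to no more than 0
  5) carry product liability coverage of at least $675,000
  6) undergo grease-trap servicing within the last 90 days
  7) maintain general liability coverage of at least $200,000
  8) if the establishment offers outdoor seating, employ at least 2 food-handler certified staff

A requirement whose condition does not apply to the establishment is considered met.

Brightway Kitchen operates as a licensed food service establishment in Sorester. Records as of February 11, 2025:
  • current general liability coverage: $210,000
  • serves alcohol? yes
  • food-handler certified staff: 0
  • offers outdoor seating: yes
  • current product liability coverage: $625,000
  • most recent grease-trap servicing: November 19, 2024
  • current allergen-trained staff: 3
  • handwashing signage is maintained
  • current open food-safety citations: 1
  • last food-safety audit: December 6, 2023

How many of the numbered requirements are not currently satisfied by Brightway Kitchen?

1. allergen-trained staff 3 ≥ 2 → met
2. handwashing signage present → met
3. condition 'serves alcohol' holds; food-safety audit 433 days ago vs limit 730 → met
4. open food-safety citations 1 > 0 → not met
5. product liability coverage $625,000 < $675,000 → not met
6. grease-trap servicing 84 days ago vs limit 90 → met
7. general liability coverage $210,000 ≥ $200,000 → met
8. condition 'offers outdoor seating' holds; food-handler certified staff 0 < 2 → not met
Not met: 3 of 8

3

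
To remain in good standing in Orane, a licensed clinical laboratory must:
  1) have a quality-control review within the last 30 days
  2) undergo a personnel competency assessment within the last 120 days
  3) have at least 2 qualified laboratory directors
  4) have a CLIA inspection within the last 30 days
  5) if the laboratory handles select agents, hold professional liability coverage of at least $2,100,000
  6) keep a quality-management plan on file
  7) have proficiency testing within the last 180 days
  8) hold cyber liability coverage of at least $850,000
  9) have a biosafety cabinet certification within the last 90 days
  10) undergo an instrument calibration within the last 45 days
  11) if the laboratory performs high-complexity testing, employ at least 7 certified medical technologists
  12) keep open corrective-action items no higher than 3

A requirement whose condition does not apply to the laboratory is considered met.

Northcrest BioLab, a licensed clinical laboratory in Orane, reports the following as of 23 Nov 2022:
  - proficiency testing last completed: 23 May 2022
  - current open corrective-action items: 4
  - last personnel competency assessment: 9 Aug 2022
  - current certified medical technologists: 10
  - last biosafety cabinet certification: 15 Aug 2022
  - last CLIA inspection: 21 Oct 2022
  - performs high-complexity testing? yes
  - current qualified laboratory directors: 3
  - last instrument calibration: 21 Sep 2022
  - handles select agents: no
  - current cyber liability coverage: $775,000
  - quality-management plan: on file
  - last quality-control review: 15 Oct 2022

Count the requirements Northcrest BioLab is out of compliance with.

7

1. quality-control review 39 days ago vs limit 30 → not met
2. personnel competency assessment 106 days ago vs limit 120 → met
3. qualified laboratory directors 3 ≥ 2 → met
4. CLIA inspection 33 days ago vs limit 30 → not met
5. condition 'handles select agents' does not hold → requirement n/a → met
6. quality-management plan present → met
7. proficiency testing 184 days ago vs limit 180 → not met
8. cyber liability coverage $775,000 < $850,000 → not met
9. biosafety cabinet certification 100 days ago vs limit 90 → not met
10. instrument calibration 63 days ago vs limit 45 → not met
11. condition 'performs high-complexity testing' holds; certified medical technologists 10 ≥ 7 → met
12. open corrective-action items 4 > 3 → not met
Not met: 7 of 12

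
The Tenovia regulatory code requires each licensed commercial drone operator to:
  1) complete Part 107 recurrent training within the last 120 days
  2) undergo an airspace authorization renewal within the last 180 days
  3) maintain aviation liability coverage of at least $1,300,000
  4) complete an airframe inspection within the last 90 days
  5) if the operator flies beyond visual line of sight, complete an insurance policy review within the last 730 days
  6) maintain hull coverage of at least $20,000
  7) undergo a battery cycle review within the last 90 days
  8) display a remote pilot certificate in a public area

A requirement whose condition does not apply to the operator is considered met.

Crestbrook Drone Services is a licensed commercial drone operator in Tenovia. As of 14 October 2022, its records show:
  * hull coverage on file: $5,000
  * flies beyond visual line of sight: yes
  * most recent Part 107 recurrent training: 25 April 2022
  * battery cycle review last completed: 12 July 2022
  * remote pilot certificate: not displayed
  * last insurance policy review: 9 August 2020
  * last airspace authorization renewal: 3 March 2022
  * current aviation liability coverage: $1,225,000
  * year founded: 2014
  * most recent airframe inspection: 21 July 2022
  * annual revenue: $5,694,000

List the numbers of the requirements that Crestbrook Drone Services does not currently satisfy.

1. Part 107 recurrent training 172 days ago vs limit 120 → not met
2. airspace authorization renewal 225 days ago vs limit 180 → not met
3. aviation liability coverage $1,225,000 < $1,300,000 → not met
4. airframe inspection 85 days ago vs limit 90 → met
5. condition 'flies beyond visual line of sight' holds; insurance policy review 796 days ago vs limit 730 → not met
6. hull coverage $5,000 < $20,000 → not met
7. battery cycle review 94 days ago vs limit 90 → not met
8. remote pilot certificate absent → not met
Not met: 1, 2, 3, 5, 6, 7, 8

1, 2, 3, 5, 6, 7, 8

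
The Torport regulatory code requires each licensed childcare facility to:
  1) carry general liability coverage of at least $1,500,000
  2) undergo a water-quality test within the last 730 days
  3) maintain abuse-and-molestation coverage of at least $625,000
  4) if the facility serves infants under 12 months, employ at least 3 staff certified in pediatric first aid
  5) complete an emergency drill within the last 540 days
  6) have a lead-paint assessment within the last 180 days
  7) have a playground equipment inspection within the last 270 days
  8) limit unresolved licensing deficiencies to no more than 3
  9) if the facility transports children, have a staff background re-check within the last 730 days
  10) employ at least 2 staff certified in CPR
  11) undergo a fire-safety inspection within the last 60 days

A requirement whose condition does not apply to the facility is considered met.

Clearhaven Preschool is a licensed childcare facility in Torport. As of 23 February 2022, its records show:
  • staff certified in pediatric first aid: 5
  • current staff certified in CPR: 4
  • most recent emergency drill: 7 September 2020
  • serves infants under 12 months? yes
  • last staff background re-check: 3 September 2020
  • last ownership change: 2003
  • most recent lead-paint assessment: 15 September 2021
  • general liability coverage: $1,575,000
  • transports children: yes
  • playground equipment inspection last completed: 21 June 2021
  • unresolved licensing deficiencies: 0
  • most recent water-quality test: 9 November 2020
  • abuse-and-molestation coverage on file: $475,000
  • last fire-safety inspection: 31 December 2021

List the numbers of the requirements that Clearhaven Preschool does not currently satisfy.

1. general liability coverage $1,575,000 ≥ $1,500,000 → met
2. water-quality test 471 days ago vs limit 730 → met
3. abuse-and-molestation coverage $475,000 < $625,000 → not met
4. condition 'serves infants under 12 months' holds; staff certified in pediatric first aid 5 ≥ 3 → met
5. emergency drill 534 days ago vs limit 540 → met
6. lead-paint assessment 161 days ago vs limit 180 → met
7. playground equipment inspection 247 days ago vs limit 270 → met
8. unresolved licensing deficiencies 0 ≤ 3 → met
9. condition 'transports children' holds; staff background re-check 538 days ago vs limit 730 → met
10. staff certified in CPR 4 ≥ 2 → met
11. fire-safety inspection 54 days ago vs limit 60 → met
Not met: 3

3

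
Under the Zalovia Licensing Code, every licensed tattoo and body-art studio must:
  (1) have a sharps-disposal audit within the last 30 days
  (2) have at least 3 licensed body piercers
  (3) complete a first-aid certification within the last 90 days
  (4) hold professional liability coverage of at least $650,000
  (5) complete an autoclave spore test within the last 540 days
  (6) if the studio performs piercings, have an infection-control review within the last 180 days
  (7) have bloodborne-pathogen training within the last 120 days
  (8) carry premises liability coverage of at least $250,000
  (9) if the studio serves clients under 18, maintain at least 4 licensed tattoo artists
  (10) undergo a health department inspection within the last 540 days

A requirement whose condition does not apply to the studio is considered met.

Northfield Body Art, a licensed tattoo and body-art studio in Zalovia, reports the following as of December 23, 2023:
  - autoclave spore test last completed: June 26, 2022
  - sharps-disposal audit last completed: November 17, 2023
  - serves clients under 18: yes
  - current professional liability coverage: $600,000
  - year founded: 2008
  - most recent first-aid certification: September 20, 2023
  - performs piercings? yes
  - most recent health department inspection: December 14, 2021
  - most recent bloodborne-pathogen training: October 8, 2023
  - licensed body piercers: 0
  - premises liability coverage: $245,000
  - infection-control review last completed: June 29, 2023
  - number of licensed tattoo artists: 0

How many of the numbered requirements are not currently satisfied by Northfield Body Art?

1. sharps-disposal audit 36 days ago vs limit 30 → not met
2. licensed body piercers 0 < 3 → not met
3. first-aid certification 94 days ago vs limit 90 → not met
4. professional liability coverage $600,000 < $650,000 → not met
5. autoclave spore test 545 days ago vs limit 540 → not met
6. condition 'performs piercings' holds; infection-control review 177 days ago vs limit 180 → met
7. bloodborne-pathogen training 76 days ago vs limit 120 → met
8. premises liability coverage $245,000 < $250,000 → not met
9. condition 'serves clients under 18' holds; licensed tattoo artists 0 < 4 → not met
10. health department inspection 739 days ago vs limit 540 → not met
Not met: 8 of 10

8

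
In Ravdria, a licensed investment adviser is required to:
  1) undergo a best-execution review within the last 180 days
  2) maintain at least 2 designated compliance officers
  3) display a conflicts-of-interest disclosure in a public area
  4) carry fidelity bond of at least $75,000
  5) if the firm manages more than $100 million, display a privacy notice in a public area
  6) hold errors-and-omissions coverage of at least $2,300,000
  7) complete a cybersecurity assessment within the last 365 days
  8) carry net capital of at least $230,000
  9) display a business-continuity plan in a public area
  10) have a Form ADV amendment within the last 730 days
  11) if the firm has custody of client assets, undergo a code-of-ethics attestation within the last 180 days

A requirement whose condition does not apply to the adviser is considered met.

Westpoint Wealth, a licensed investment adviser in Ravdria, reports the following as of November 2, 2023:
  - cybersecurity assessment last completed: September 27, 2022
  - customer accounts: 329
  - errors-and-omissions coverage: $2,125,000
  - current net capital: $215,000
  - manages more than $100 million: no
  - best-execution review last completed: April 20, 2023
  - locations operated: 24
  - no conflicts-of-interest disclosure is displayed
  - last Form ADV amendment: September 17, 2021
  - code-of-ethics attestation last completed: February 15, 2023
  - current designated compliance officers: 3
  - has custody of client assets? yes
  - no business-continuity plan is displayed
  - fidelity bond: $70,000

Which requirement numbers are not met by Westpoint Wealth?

1, 3, 4, 6, 7, 8, 9, 10, 11

1. best-execution review 196 days ago vs limit 180 → not met
2. designated compliance officers 3 ≥ 2 → met
3. conflicts-of-interest disclosure absent → not met
4. fidelity bond $70,000 < $75,000 → not met
5. condition 'manages more than $100 million' does not hold → requirement n/a → met
6. errors-and-omissions coverage $2,125,000 < $2,300,000 → not met
7. cybersecurity assessment 401 days ago vs limit 365 → not met
8. net capital $215,000 < $230,000 → not met
9. business-continuity plan absent → not met
10. Form ADV amendment 776 days ago vs limit 730 → not met
11. condition 'has custody of client assets' holds; code-of-ethics attestation 260 days ago vs limit 180 → not met
Not met: 1, 3, 4, 6, 7, 8, 9, 10, 11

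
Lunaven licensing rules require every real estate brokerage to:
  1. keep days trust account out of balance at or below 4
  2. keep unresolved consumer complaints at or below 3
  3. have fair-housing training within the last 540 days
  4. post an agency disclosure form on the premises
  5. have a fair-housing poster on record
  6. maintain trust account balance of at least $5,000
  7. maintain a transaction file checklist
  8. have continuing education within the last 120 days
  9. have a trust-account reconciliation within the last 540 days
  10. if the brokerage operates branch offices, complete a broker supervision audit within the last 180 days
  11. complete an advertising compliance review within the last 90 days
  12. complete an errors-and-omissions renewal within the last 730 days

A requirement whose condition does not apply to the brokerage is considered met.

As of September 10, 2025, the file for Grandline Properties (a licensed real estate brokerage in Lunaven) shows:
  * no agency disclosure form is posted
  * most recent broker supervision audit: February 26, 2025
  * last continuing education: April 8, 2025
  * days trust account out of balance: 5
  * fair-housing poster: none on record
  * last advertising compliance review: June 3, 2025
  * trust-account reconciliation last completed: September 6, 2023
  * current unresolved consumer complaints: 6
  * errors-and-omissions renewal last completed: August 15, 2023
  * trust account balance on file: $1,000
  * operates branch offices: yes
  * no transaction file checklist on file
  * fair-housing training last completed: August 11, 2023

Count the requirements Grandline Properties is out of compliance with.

1. days trust account out of balance 5 > 4 → not met
2. unresolved consumer complaints 6 > 3 → not met
3. fair-housing training 761 days ago vs limit 540 → not met
4. agency disclosure form absent → not met
5. fair-housing poster absent → not met
6. trust account balance $1,000 < $5,000 → not met
7. transaction file checklist absent → not met
8. continuing education 155 days ago vs limit 120 → not met
9. trust-account reconciliation 735 days ago vs limit 540 → not met
10. condition 'operates branch offices' holds; broker supervision audit 196 days ago vs limit 180 → not met
11. advertising compliance review 99 days ago vs limit 90 → not met
12. errors-and-omissions renewal 757 days ago vs limit 730 → not met
Not met: 12 of 12

12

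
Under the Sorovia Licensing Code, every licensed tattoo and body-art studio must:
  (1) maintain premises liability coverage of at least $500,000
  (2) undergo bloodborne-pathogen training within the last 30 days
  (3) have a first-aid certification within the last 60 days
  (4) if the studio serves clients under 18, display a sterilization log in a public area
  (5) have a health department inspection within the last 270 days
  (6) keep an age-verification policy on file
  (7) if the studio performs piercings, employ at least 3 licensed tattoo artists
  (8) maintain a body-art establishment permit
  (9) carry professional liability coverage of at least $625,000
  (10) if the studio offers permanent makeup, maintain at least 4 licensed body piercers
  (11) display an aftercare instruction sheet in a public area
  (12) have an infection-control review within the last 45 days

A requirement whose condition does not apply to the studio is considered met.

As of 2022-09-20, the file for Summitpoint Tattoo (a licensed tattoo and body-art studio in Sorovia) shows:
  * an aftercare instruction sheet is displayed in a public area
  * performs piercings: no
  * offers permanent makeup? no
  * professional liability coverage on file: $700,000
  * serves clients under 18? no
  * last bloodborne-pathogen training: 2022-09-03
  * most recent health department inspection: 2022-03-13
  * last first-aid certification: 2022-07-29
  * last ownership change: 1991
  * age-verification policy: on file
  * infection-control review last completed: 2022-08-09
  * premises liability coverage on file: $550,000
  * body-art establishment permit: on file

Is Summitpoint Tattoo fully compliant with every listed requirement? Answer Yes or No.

Yes

1. premises liability coverage $550,000 ≥ $500,000 → met
2. bloodborne-pathogen training 17 days ago vs limit 30 → met
3. first-aid certification 53 days ago vs limit 60 → met
4. condition 'serves clients under 18' does not hold → requirement n/a → met
5. health department inspection 191 days ago vs limit 270 → met
6. age-verification policy present → met
7. condition 'performs piercings' does not hold → requirement n/a → met
8. body-art establishment permit present → met
9. professional liability coverage $700,000 ≥ $625,000 → met
10. condition 'offers permanent makeup' does not hold → requirement n/a → met
11. aftercare instruction sheet present → met
12. infection-control review 42 days ago vs limit 45 → met
All met.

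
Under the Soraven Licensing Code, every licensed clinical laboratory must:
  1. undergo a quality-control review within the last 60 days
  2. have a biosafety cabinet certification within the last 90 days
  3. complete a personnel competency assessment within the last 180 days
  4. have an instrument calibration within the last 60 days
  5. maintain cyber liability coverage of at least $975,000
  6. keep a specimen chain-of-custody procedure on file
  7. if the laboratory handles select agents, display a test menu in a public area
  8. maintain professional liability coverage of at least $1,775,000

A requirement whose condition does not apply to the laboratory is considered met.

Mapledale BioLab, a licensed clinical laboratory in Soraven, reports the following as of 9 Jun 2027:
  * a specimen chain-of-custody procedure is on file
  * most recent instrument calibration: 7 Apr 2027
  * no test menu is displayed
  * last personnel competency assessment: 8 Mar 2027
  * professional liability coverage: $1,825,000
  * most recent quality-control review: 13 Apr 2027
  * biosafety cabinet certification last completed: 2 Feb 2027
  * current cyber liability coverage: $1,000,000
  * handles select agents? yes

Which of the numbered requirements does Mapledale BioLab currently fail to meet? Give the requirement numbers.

2, 4, 7

1. quality-control review 57 days ago vs limit 60 → met
2. biosafety cabinet certification 127 days ago vs limit 90 → not met
3. personnel competency assessment 93 days ago vs limit 180 → met
4. instrument calibration 63 days ago vs limit 60 → not met
5. cyber liability coverage $1,000,000 ≥ $975,000 → met
6. specimen chain-of-custody procedure present → met
7. condition 'handles select agents' holds; test menu absent → not met
8. professional liability coverage $1,825,000 ≥ $1,775,000 → met
Not met: 2, 4, 7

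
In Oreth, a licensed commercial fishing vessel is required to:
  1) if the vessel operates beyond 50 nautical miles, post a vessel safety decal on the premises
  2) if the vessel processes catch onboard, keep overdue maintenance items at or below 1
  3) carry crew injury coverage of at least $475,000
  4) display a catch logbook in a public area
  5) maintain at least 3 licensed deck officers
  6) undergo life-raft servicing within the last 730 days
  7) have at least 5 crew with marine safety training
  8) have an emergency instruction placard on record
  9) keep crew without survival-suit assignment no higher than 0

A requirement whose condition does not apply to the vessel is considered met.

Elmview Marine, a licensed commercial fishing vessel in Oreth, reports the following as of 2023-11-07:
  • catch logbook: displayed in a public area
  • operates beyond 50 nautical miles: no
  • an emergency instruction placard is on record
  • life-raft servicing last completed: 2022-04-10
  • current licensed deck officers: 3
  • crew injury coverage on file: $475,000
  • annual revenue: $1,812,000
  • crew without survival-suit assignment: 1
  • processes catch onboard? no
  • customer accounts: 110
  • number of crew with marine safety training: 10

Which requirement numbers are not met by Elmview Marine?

9

1. condition 'operates beyond 50 nautical miles' does not hold → requirement n/a → met
2. condition 'processes catch onboard' does not hold → requirement n/a → met
3. crew injury coverage $475,000 ≥ $475,000 → met
4. catch logbook present → met
5. licensed deck officers 3 ≥ 3 → met
6. life-raft servicing 576 days ago vs limit 730 → met
7. crew with marine safety training 10 ≥ 5 → met
8. emergency instruction placard present → met
9. crew without survival-suit assignment 1 > 0 → not met
Not met: 9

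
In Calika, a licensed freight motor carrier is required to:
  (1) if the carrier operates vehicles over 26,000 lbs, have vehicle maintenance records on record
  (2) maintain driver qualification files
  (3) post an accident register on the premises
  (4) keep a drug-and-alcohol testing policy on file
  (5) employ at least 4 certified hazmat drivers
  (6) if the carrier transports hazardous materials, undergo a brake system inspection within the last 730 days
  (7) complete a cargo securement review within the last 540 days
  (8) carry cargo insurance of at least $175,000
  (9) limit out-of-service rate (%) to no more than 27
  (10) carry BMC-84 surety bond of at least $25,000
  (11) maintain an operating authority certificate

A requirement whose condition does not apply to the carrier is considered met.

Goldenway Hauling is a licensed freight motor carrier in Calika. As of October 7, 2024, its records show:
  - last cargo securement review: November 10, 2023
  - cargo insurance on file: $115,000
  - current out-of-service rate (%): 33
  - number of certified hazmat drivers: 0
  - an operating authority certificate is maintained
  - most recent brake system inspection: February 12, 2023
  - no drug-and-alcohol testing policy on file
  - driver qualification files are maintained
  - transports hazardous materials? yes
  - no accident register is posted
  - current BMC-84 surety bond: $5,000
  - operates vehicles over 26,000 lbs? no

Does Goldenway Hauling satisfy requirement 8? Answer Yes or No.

8. cargo insurance $115,000 < $175,000 → not met

No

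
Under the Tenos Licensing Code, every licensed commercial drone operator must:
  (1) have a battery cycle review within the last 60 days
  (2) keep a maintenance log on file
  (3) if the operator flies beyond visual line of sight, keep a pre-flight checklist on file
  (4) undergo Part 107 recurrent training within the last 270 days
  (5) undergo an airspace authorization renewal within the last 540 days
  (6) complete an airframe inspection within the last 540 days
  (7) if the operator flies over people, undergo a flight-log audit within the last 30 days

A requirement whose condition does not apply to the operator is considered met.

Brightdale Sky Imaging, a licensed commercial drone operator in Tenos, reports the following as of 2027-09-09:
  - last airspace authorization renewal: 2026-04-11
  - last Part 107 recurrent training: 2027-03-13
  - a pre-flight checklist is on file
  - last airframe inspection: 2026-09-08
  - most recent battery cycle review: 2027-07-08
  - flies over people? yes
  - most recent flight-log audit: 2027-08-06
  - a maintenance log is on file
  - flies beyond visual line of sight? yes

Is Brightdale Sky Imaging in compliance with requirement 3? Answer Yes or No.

3. condition 'flies beyond visual line of sight' holds; pre-flight checklist present → met

Yes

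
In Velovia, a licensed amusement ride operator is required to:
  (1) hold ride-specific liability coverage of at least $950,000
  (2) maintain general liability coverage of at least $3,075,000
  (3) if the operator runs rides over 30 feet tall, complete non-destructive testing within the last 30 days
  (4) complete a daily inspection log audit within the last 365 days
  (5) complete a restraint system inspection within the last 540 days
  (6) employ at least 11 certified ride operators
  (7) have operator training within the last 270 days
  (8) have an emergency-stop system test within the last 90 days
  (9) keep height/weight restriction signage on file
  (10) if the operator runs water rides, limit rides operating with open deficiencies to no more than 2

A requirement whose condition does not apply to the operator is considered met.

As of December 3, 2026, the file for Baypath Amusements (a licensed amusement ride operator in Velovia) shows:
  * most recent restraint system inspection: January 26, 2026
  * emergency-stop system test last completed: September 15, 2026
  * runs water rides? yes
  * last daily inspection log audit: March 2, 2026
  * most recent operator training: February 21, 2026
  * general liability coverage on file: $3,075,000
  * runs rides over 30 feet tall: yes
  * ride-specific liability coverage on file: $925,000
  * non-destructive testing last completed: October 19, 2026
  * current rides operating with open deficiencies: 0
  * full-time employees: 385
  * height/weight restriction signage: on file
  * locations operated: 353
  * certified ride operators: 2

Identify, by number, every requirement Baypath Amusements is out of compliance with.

1, 3, 6, 7

1. ride-specific liability coverage $925,000 < $950,000 → not met
2. general liability coverage $3,075,000 ≥ $3,075,000 → met
3. condition 'runs rides over 30 feet tall' holds; non-destructive testing 45 days ago vs limit 30 → not met
4. daily inspection log audit 276 days ago vs limit 365 → met
5. restraint system inspection 311 days ago vs limit 540 → met
6. certified ride operators 2 < 11 → not met
7. operator training 285 days ago vs limit 270 → not met
8. emergency-stop system test 79 days ago vs limit 90 → met
9. height/weight restriction signage present → met
10. condition 'runs water rides' holds; rides operating with open deficiencies 0 ≤ 2 → met
Not met: 1, 3, 6, 7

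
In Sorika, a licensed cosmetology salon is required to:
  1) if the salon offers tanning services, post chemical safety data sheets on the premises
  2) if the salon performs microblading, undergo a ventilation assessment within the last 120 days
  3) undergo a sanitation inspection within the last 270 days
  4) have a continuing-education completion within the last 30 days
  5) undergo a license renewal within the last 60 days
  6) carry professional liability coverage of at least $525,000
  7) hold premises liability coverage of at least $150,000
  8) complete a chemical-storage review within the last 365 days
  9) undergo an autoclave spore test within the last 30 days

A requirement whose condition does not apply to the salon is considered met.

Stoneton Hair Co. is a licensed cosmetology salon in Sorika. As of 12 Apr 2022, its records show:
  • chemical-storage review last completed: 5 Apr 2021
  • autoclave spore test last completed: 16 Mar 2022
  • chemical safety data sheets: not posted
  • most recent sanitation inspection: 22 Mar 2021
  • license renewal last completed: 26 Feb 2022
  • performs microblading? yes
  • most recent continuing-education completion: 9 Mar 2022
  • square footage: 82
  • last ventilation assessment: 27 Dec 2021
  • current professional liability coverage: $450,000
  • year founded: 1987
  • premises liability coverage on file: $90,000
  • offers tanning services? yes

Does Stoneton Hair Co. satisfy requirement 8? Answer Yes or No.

No

8. chemical-storage review 372 days ago vs limit 365 → not met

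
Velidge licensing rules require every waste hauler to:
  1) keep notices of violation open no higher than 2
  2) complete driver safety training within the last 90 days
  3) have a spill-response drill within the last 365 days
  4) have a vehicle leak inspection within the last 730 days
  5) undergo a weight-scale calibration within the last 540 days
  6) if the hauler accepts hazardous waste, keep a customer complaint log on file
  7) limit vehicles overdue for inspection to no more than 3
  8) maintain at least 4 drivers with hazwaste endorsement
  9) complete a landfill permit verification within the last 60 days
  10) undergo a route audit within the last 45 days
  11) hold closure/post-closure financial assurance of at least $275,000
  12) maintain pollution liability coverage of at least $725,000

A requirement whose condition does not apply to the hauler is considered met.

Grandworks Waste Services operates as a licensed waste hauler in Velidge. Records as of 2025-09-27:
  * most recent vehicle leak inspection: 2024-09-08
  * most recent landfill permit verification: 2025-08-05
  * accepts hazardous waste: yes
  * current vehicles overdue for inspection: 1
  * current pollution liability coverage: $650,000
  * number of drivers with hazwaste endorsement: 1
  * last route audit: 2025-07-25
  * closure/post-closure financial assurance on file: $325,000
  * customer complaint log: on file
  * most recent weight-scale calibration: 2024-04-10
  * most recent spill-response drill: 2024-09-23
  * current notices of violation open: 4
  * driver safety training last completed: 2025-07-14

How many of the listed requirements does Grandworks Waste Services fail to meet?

5

1. notices of violation open 4 > 2 → not met
2. driver safety training 75 days ago vs limit 90 → met
3. spill-response drill 369 days ago vs limit 365 → not met
4. vehicle leak inspection 384 days ago vs limit 730 → met
5. weight-scale calibration 535 days ago vs limit 540 → met
6. condition 'accepts hazardous waste' holds; customer complaint log present → met
7. vehicles overdue for inspection 1 ≤ 3 → met
8. drivers with hazwaste endorsement 1 < 4 → not met
9. landfill permit verification 53 days ago vs limit 60 → met
10. route audit 64 days ago vs limit 45 → not met
11. closure/post-closure financial assurance $325,000 ≥ $275,000 → met
12. pollution liability coverage $650,000 < $725,000 → not met
Not met: 5 of 12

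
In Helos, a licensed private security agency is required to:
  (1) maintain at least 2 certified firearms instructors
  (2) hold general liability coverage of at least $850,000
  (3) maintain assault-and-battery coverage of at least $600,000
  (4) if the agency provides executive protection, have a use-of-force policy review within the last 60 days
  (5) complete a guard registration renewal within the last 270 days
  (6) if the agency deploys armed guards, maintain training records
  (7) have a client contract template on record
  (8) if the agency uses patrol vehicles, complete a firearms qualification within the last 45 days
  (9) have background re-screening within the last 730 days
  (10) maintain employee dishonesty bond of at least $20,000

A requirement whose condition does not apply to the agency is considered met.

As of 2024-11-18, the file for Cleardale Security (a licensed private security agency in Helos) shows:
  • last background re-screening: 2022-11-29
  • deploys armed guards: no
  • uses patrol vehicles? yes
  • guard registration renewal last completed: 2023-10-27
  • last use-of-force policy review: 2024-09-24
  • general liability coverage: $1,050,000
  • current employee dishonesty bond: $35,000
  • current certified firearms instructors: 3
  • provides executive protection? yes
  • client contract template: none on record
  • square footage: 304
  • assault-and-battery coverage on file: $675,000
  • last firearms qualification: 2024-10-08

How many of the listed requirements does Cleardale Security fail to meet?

1. certified firearms instructors 3 ≥ 2 → met
2. general liability coverage $1,050,000 ≥ $850,000 → met
3. assault-and-battery coverage $675,000 ≥ $600,000 → met
4. condition 'provides executive protection' holds; use-of-force policy review 55 days ago vs limit 60 → met
5. guard registration renewal 388 days ago vs limit 270 → not met
6. condition 'deploys armed guards' does not hold → requirement n/a → met
7. client contract template absent → not met
8. condition 'uses patrol vehicles' holds; firearms qualification 41 days ago vs limit 45 → met
9. background re-screening 720 days ago vs limit 730 → met
10. employee dishonesty bond $35,000 ≥ $20,000 → met
Not met: 2 of 10

2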